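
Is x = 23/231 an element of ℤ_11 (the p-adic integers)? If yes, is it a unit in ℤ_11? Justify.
x ∉ ℤ_11 (v_11(x) = -1 < 0)

ℤ_11 = {x ∈ ℚ_11 : v_11(x) ≥ 0} and ℤ_11^× = {x ∈ ℤ_11 : v_11(x) = 0}. Here v_11(23/231) = v_11(num) − v_11(den) = -1; compare against these criteria.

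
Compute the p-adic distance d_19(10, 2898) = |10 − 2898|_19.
d_19(10, 2898) = 1/361

Step 1 — x − y = 10 − 2898 = -2888. Step 2 — v_19(-2888) = 2 (factor: -2888 = −(19^2 · 8); the sign does not affect v_p). Step 3 — |x − y|_19 = 19^{-2} = 1/361.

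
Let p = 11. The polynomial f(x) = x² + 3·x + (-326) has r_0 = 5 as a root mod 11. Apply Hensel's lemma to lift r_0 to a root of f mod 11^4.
r_3 = 6440 (mod 14641)

Hensel: r_{i+1} = r_i − f(r_i)·(f′(r_i))^{-1} mod 11^{i+2}, f′(x) = 2x + 3. Iterate:
  r_0 = 5 (mod 11)
  r_1 = 27 (mod 121)
  r_2 = 1116 (mod 1331)
  r_3 = 6440 (mod 14641)
Final: r = 6440 satisfies f(r) ≡ 0 mod 11^4.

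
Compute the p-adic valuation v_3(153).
v_3(153) = 2

v_3(n) is the largest exponent k such that 3^k divides n. Factor out: 153 = 3^2 · 17. (Sign doesn't affect v_p.) So v_3(153) = 2.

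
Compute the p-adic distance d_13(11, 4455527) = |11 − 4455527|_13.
d_13(11, 4455527) = 1/371293

Step 1 — x − y = 11 − 4455527 = -4455516. Step 2 — v_13(-4455516) = 5 (factor: -4455516 = −(13^5 · 12); the sign does not affect v_p). Step 3 — |x − y|_13 = 13^{-5} = 1/371293.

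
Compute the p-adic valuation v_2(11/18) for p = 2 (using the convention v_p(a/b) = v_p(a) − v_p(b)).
v_2(11/18) = -1

Factor powers of 2 from the numerator and denominator of the reduced fraction: 11 = 2^0 · 11 and 18 = 2^1 · 9. Apply v_p(a/b) = v_p(a) − v_p(b): v_2(11/18) = 0 − 1 = -1.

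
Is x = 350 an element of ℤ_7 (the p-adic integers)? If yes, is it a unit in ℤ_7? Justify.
x ∈ ℤ_7 but not a unit; v_7(x) = 1 > 0

ℤ_7 = {x ∈ ℚ_7 : v_7(x) ≥ 0} and ℤ_7^× = {x ∈ ℤ_7 : v_7(x) = 0}. Here v_7(350) = v_7(num) − v_7(den) = 1; compare against these criteria.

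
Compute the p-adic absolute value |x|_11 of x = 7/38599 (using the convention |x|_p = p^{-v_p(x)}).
|7/38599|_11 = 1331

Step 1 — compute v_11(x) by factoring powers of 11 out of the numerator and denominator: v_11(7/38599) = -3. Step 2 — apply |x|_p = p^{-v_p(x)} = 11^{3} = 1331.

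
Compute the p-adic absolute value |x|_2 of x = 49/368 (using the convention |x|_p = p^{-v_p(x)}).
|49/368|_2 = 16

Step 1 — compute v_2(x) by factoring powers of 2 out of the numerator and denominator: v_2(49/368) = -4. Step 2 — apply |x|_p = p^{-v_p(x)} = 2^{4} = 16.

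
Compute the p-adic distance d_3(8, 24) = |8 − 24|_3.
d_3(8, 24) = 1

Step 1 — x − y = 8 − 24 = -16. Step 2 — v_3(-16) = 0 (factor: -16 = −(3^0 · 16); the sign does not affect v_p). Step 3 — |x − y|_3 = 3^{0} = 1.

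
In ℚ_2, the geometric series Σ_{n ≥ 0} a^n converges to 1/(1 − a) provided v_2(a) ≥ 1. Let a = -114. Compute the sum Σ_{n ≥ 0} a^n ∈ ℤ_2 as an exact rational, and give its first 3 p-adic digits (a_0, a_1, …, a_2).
Σ a^n = 1/(1 − a) = 1/115;  first 3 digits = (1, 1, 0)

v_2(a) = 1 ≥ 1, so the series converges in ℤ_2 to 1/(1 − a) = 1/(1 − (-114)) = 1/115. Expand this rational in ℤ_2: compute digits iteratively via d_i = x_i mod 2, x_{i+1} = (x_i − d_i)/2. The first 3 digits are (1, 1, 0).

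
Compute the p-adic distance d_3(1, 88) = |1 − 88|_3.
d_3(1, 88) = 1/3

Step 1 — x − y = 1 − 88 = -87. Step 2 — v_3(-87) = 1 (factor: -87 = −(3^1 · 29); the sign does not affect v_p). Step 3 — |x − y|_3 = 3^{-1} = 1/3.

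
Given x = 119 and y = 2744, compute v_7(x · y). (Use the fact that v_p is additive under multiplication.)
v_7(326536) = 4

v_p(x) = 1 (factor: 119 = 7^1 · 17); v_p(y) = 3 (factor: 2744 = 7^3 · 8). Additivity: v_p(xy) = v_p(x) + v_p(y) = 1 + 3 = 4. (Direct check: xy = 326536 = 7^4 · (136).)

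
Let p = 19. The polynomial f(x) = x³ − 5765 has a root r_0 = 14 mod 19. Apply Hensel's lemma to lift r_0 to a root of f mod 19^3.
r_2 = 3130 (mod 6859)

Hensel: r_{i+1} = r_i − f(r_i)/f′(r_i) mod 19^{i+2}, where f′(x) = 3x². Iterate:
  r_0 = 14 (mod 19)
  r_1 = 242 (mod 361)
  r_2 = 3130 (mod 6859)
Final: r = 3130 with f(r) ≡ 0 mod 19^3.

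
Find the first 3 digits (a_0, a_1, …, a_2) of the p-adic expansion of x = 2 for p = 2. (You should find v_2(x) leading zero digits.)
(a_0, …, a_2) = (0, 1, 0)

v_2(2) = 1, so a_0 = ... = a_0 = 0. Factor out: x = 2^1 · u with u = 1 a unit in ℤ_2. Expand u iteratively via a_{v+i} = u_i mod 2, u_{i+1} = (u_i − a_{v+i})/2:
  u_0 = 1;  a_1 = 1;  u_1 = (u_0 − 1)/2 = 0
  u_1 = 0;  a_2 = 0;  u_2 = (u_1 − 0)/2 = 0
Digits: (0, 1, 0).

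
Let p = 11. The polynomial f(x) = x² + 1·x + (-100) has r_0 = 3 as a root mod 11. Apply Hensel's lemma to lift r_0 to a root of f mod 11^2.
r_1 = 102 (mod 121)

Hensel: r_{i+1} = r_i − f(r_i)·(f′(r_i))^{-1} mod 11^{i+2}, f′(x) = 2x + 1. Iterate:
  r_0 = 3 (mod 11)
  r_1 = 102 (mod 121)
Final: r = 102 satisfies f(r) ≡ 0 mod 11^2.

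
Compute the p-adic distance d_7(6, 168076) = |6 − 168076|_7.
d_7(6, 168076) = 1/16807

Step 1 — x − y = 6 − 168076 = -168070. Step 2 — v_7(-168070) = 5 (factor: -168070 = −(7^5 · 10); the sign does not affect v_p). Step 3 — |x − y|_7 = 7^{-5} = 1/16807.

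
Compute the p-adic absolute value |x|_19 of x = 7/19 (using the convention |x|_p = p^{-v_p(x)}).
|7/19|_19 = 19

Step 1 — compute v_19(x) by factoring powers of 19 out of the numerator and denominator: v_19(7/19) = -1. Step 2 — apply |x|_p = p^{-v_p(x)} = 19^{1} = 19.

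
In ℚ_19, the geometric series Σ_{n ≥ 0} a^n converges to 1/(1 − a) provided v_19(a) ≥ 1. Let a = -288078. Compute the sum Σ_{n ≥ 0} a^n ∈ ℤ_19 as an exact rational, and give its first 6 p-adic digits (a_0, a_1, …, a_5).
Σ a^n = 1/(1 − a) = 1/288079;  first 6 digits = (1, 0, 0, 15, 16, 18)

v_19(a) = 3 ≥ 1, so the series converges in ℤ_19 to 1/(1 − a) = 1/(1 − (-288078)) = 1/288079. Expand this rational in ℤ_19: compute digits iteratively via d_i = x_i mod 19, x_{i+1} = (x_i − d_i)/19. The first 6 digits are (1, 0, 0, 15, 16, 18).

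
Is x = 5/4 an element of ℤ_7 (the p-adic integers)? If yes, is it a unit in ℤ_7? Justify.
x ∈ ℤ_7^× (unit); v_7(x) = 0

ℤ_7 = {x ∈ ℚ_7 : v_7(x) ≥ 0} and ℤ_7^× = {x ∈ ℤ_7 : v_7(x) = 0}. Here v_7(5/4) = v_7(num) − v_7(den) = 0; compare against these criteria.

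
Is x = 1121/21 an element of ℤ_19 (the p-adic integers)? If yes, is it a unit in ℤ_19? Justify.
x ∈ ℤ_19 but not a unit; v_19(x) = 1 > 0

ℤ_19 = {x ∈ ℚ_19 : v_19(x) ≥ 0} and ℤ_19^× = {x ∈ ℤ_19 : v_19(x) = 0}. Here v_19(1121/21) = v_19(num) − v_19(den) = 1; compare against these criteria.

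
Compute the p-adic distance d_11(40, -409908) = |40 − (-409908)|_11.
d_11(40, -409908) = 1/14641

Step 1 — x − y = 40 − (-409908) = 409948. Step 2 — v_11(409948) = 4 (factor: 409948 = (11^4 · 28); the sign does not affect v_p). Step 3 — |x − y|_11 = 11^{-4} = 1/14641.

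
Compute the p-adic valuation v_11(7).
v_11(7) = 0

v_11(n) is the largest exponent k such that 11^k divides n. Factor out: 7 = 11^0 · 7. (Sign doesn't affect v_p.) So v_11(7) = 0.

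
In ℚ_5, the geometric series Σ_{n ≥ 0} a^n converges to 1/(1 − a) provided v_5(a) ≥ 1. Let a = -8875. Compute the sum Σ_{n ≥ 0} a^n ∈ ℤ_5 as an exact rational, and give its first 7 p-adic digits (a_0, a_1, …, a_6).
Σ a^n = 1/(1 − a) = 1/8876;  first 7 digits = (1, 0, 0, 4, 0, 2, 0)

v_5(a) = 3 ≥ 1, so the series converges in ℤ_5 to 1/(1 − a) = 1/(1 − (-8875)) = 1/8876. Expand this rational in ℤ_5: compute digits iteratively via d_i = x_i mod 5, x_{i+1} = (x_i − d_i)/5. The first 7 digits are (1, 0, 0, 4, 0, 2, 0).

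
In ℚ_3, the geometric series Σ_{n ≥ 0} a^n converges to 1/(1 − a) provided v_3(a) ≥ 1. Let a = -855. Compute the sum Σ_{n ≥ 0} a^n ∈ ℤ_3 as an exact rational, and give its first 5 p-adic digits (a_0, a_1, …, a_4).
Σ a^n = 1/(1 − a) = 1/856;  first 5 digits = (1, 0, 1, 1, 2)

v_3(a) = 2 ≥ 1, so the series converges in ℤ_3 to 1/(1 − a) = 1/(1 − (-855)) = 1/856. Expand this rational in ℤ_3: compute digits iteratively via d_i = x_i mod 3, x_{i+1} = (x_i − d_i)/3. The first 5 digits are (1, 0, 1, 1, 2).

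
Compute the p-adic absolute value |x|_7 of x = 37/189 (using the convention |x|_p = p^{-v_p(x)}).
|37/189|_7 = 7

Step 1 — compute v_7(x) by factoring powers of 7 out of the numerator and denominator: v_7(37/189) = -1. Step 2 — apply |x|_p = p^{-v_p(x)} = 7^{1} = 7.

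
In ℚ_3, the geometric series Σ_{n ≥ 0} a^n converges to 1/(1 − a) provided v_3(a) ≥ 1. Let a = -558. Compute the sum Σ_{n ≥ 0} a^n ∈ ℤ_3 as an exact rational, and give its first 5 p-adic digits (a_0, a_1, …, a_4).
Σ a^n = 1/(1 − a) = 1/559;  first 5 digits = (1, 0, 1, 0, 0)

v_3(a) = 2 ≥ 1, so the series converges in ℤ_3 to 1/(1 − a) = 1/(1 − (-558)) = 1/559. Expand this rational in ℤ_3: compute digits iteratively via d_i = x_i mod 3, x_{i+1} = (x_i − d_i)/3. The first 5 digits are (1, 0, 1, 0, 0).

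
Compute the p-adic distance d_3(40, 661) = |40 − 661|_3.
d_3(40, 661) = 1/27

Step 1 — x − y = 40 − 661 = -621. Step 2 — v_3(-621) = 3 (factor: -621 = −(3^3 · 23); the sign does not affect v_p). Step 3 — |x − y|_3 = 3^{-3} = 1/27.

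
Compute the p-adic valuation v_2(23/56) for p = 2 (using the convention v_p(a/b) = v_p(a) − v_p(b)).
v_2(23/56) = -3

Factor powers of 2 from the numerator and denominator of the reduced fraction: 23 = 2^0 · 23 and 56 = 2^3 · 7. Apply v_p(a/b) = v_p(a) − v_p(b): v_2(23/56) = 0 − 3 = -3.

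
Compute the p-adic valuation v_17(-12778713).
v_17(-12778713) = 5

v_17(n) is the largest exponent k such that 17^k divides n. Factor out: -12778713 = -17^5 · 9. (Sign doesn't affect v_p.) So v_17(-12778713) = 5.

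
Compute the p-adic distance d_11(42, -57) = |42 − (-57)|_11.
d_11(42, -57) = 1/11

Step 1 — x − y = 42 − (-57) = 99. Step 2 — v_11(99) = 1 (factor: 99 = (11^1 · 9); the sign does not affect v_p). Step 3 — |x − y|_11 = 11^{-1} = 1/11.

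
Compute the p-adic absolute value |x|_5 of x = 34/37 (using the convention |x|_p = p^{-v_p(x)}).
|34/37|_5 = 1

Step 1 — compute v_5(x) by factoring powers of 5 out of the numerator and denominator: v_5(34/37) = 0. Step 2 — apply |x|_p = p^{-v_p(x)} = 5^{0} = 1.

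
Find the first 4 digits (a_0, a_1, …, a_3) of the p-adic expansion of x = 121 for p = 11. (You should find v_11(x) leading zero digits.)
(a_0, …, a_3) = (0, 0, 1, 0)

v_11(121) = 2, so a_0 = ... = a_1 = 0. Factor out: x = 11^2 · u with u = 1 a unit in ℤ_11. Expand u iteratively via a_{v+i} = u_i mod 11, u_{i+1} = (u_i − a_{v+i})/11:
  u_0 = 1;  a_2 = 1;  u_1 = (u_0 − 1)/11 = 0
  u_1 = 0;  a_3 = 0;  u_2 = (u_1 − 0)/11 = 0
Digits: (0, 0, 1, 0).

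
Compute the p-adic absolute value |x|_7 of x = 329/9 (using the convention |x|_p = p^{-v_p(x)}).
|329/9|_7 = 1/7

Step 1 — compute v_7(x) by factoring powers of 7 out of the numerator and denominator: v_7(329/9) = 1. Step 2 — apply |x|_p = p^{-v_p(x)} = 7^{-1} = 1/7.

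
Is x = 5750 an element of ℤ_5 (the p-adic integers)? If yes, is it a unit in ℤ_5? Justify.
x ∈ ℤ_5 but not a unit; v_5(x) = 3 > 0

ℤ_5 = {x ∈ ℚ_5 : v_5(x) ≥ 0} and ℤ_5^× = {x ∈ ℤ_5 : v_5(x) = 0}. Here v_5(5750) = v_5(num) − v_5(den) = 3; compare against these criteria.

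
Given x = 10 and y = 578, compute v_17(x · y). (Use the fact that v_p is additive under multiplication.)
v_17(5780) = 2

v_p(x) = 0 (factor: 10 = 17^0 · 10); v_p(y) = 2 (factor: 578 = 17^2 · 2). Additivity: v_p(xy) = v_p(x) + v_p(y) = 0 + 2 = 2. (Direct check: xy = 5780 = 17^2 · (20).)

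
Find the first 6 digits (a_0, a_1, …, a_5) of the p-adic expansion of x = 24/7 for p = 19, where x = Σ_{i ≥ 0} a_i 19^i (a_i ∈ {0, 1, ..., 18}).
(a_0, …, a_5) = (17, 2, 8, 5, 16, 10)

v_19(24/7) = 0 (numerator and denominator both coprime to 19), so x ∈ ℤ_19^×. Compute digits iteratively via a_i = x_i mod 19, x_{i+1} = (x_i − a_i)/19, with x_0 = x:
  x_0 = 24/7;  a_0 = 17;  x_1 = (x_0 − 17)/19 = -5/7
  x_1 = -5/7;  a_1 = 2;  x_2 = (x_1 − 2)/19 = -1/7
  x_2 = -1/7;  a_2 = 8;  x_3 = (x_2 − 8)/19 = -3/7
  x_3 = -3/7;  a_3 = 5;  x_4 = (x_3 − 5)/19 = -2/7
  x_4 = -2/7;  a_4 = 16;  x_5 = (x_4 − 16)/19 = -6/7
  x_5 = -6/7;  a_5 = 10;  x_6 = (x_5 − 10)/19 = -4/7
Digits: (17, 2, 8, 5, 16, 10).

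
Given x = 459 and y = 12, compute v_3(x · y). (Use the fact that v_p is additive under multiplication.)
v_3(5508) = 4

v_p(x) = 3 (factor: 459 = 3^3 · 17); v_p(y) = 1 (factor: 12 = 3^1 · 4). Additivity: v_p(xy) = v_p(x) + v_p(y) = 3 + 1 = 4. (Direct check: xy = 5508 = 3^4 · (68).)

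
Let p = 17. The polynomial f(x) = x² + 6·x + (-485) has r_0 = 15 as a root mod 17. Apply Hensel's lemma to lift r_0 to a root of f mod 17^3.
r_2 = 2412 (mod 4913)

Hensel: r_{i+1} = r_i − f(r_i)·(f′(r_i))^{-1} mod 17^{i+2}, f′(x) = 2x + 6. Iterate:
  r_0 = 15 (mod 17)
  r_1 = 100 (mod 289)
  r_2 = 2412 (mod 4913)
Final: r = 2412 satisfies f(r) ≡ 0 mod 17^3.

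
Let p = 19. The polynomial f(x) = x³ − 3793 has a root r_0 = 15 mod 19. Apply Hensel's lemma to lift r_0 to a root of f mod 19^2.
r_1 = 129 (mod 361)

Hensel: r_{i+1} = r_i − f(r_i)/f′(r_i) mod 19^{i+2}, where f′(x) = 3x². Iterate:
  r_0 = 15 (mod 19)
  r_1 = 129 (mod 361)
Final: r = 129 with f(r) ≡ 0 mod 19^2.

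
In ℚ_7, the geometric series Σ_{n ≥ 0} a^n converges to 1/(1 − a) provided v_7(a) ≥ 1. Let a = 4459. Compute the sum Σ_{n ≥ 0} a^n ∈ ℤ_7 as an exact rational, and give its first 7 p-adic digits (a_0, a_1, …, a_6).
Σ a^n = 1/(1 − a) = -1/4458;  first 7 digits = (1, 0, 0, 6, 1, 0, 1)

v_7(a) = 3 ≥ 1, so the series converges in ℤ_7 to 1/(1 − a) = 1/(1 − 4459) = -1/4458. Expand this rational in ℤ_7: compute digits iteratively via d_i = x_i mod 7, x_{i+1} = (x_i − d_i)/7. The first 7 digits are (1, 0, 0, 6, 1, 0, 1).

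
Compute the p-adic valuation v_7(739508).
v_7(739508) = 5

v_7(n) is the largest exponent k such that 7^k divides n. Factor out: 739508 = 7^5 · 44. (Sign doesn't affect v_p.) So v_7(739508) = 5.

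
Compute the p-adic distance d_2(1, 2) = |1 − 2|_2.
d_2(1, 2) = 1

Step 1 — x − y = 1 − 2 = -1. Step 2 — v_2(-1) = 0 (factor: -1 = −(2^0 · 1); the sign does not affect v_p). Step 3 — |x − y|_2 = 2^{0} = 1.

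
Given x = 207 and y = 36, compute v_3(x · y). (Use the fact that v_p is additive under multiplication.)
v_3(7452) = 4

v_p(x) = 2 (factor: 207 = 3^2 · 23); v_p(y) = 2 (factor: 36 = 3^2 · 4). Additivity: v_p(xy) = v_p(x) + v_p(y) = 2 + 2 = 4. (Direct check: xy = 7452 = 3^4 · (92).)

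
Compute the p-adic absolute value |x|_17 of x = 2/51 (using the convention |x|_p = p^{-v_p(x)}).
|2/51|_17 = 17

Step 1 — compute v_17(x) by factoring powers of 17 out of the numerator and denominator: v_17(2/51) = -1. Step 2 — apply |x|_p = p^{-v_p(x)} = 17^{1} = 17.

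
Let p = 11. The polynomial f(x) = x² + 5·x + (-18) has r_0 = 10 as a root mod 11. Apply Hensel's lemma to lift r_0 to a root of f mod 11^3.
r_2 = 87 (mod 1331)

Hensel: r_{i+1} = r_i − f(r_i)·(f′(r_i))^{-1} mod 11^{i+2}, f′(x) = 2x + 5. Iterate:
  r_0 = 10 (mod 11)
  r_1 = 87 (mod 121)
  r_2 = 87 (mod 1331)
Final: r = 87 satisfies f(r) ≡ 0 mod 11^3.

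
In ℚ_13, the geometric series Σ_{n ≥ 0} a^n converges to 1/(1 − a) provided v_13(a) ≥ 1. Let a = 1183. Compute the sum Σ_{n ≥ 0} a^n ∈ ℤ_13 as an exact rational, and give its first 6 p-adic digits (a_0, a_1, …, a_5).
Σ a^n = 1/(1 − a) = -1/1182;  first 6 digits = (1, 0, 7, 0, 10, 3)

v_13(a) = 2 ≥ 1, so the series converges in ℤ_13 to 1/(1 − a) = 1/(1 − 1183) = -1/1182. Expand this rational in ℤ_13: compute digits iteratively via d_i = x_i mod 13, x_{i+1} = (x_i − d_i)/13. The first 6 digits are (1, 0, 7, 0, 10, 3).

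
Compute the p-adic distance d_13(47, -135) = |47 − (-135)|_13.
d_13(47, -135) = 1/13

Step 1 — x − y = 47 − (-135) = 182. Step 2 — v_13(182) = 1 (factor: 182 = (13^1 · 14); the sign does not affect v_p). Step 3 — |x − y|_13 = 13^{-1} = 1/13.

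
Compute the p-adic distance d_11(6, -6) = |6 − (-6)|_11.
d_11(6, -6) = 1

Step 1 — x − y = 6 − (-6) = 12. Step 2 — v_11(12) = 0 (factor: 12 = (11^0 · 12); the sign does not affect v_p). Step 3 — |x − y|_11 = 11^{0} = 1.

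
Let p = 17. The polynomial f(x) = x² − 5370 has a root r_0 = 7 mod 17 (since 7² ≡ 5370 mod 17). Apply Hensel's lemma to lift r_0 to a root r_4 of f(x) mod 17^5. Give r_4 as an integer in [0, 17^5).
r_4 = 770056 (mod 1419857)

Hensel's recurrence: r_{i+1} = r_i − f(r_i)·(f′(r_i))^{-1} mod 17^{i+2}, with f′(x) = 2x. Iterate:
  r_0 = 7 (mod 17)
  r_1 = 160 (mod 289)
  r_2 = 3628 (mod 4913)
  r_3 = 18367 (mod 83521)
  r_4 = 770056 (mod 1419857)
Final: r_4 = 770056, and one checks f(r_4) ≡ 0 mod 17^5.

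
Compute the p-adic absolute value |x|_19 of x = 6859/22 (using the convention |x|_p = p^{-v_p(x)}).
|6859/22|_19 = 1/6859

Step 1 — compute v_19(x) by factoring powers of 19 out of the numerator and denominator: v_19(6859/22) = 3. Step 2 — apply |x|_p = p^{-v_p(x)} = 19^{-3} = 1/6859.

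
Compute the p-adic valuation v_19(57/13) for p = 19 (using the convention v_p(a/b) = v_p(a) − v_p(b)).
v_19(57/13) = 1

Factor powers of 19 from the numerator and denominator of the reduced fraction: 57 = 19^1 · 3 and 13 = 19^0 · 13. Apply v_p(a/b) = v_p(a) − v_p(b): v_19(57/13) = 1 − 0 = 1.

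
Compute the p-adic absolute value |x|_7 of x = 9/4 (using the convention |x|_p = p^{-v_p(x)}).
|9/4|_7 = 1

Step 1 — compute v_7(x) by factoring powers of 7 out of the numerator and denominator: v_7(9/4) = 0. Step 2 — apply |x|_p = p^{-v_p(x)} = 7^{0} = 1.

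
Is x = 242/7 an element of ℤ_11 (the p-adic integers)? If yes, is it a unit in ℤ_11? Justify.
x ∈ ℤ_11 but not a unit; v_11(x) = 2 > 0

ℤ_11 = {x ∈ ℚ_11 : v_11(x) ≥ 0} and ℤ_11^× = {x ∈ ℤ_11 : v_11(x) = 0}. Here v_11(242/7) = v_11(num) − v_11(den) = 2; compare against these criteria.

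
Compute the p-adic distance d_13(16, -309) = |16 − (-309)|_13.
d_13(16, -309) = 1/13

Step 1 — x − y = 16 − (-309) = 325. Step 2 — v_13(325) = 1 (factor: 325 = (13^1 · 25); the sign does not affect v_p). Step 3 — |x − y|_13 = 13^{-1} = 1/13.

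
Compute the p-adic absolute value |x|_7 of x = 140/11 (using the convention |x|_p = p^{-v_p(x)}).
|140/11|_7 = 1/7

Step 1 — compute v_7(x) by factoring powers of 7 out of the numerator and denominator: v_7(140/11) = 1. Step 2 — apply |x|_p = p^{-v_p(x)} = 7^{-1} = 1/7.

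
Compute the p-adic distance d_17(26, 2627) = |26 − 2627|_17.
d_17(26, 2627) = 1/289

Step 1 — x − y = 26 − 2627 = -2601. Step 2 — v_17(-2601) = 2 (factor: -2601 = −(17^2 · 9); the sign does not affect v_p). Step 3 — |x − y|_17 = 17^{-2} = 1/289.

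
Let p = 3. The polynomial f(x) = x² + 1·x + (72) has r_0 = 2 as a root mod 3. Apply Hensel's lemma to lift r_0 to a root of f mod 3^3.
r_2 = 17 (mod 27)

Hensel: r_{i+1} = r_i − f(r_i)·(f′(r_i))^{-1} mod 3^{i+2}, f′(x) = 2x + 1. Iterate:
  r_0 = 2 (mod 3)
  r_1 = 8 (mod 9)
  r_2 = 17 (mod 27)
Final: r = 17 satisfies f(r) ≡ 0 mod 3^3.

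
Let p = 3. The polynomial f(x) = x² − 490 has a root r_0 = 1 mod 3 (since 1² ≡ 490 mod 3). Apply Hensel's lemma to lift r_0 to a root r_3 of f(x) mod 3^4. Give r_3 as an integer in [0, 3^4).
r_3 = 79 (mod 81)

Hensel's recurrence: r_{i+1} = r_i − f(r_i)·(f′(r_i))^{-1} mod 3^{i+2}, with f′(x) = 2x. Iterate:
  r_0 = 1 (mod 3)
  r_1 = 7 (mod 9)
  r_2 = 25 (mod 27)
  r_3 = 79 (mod 81)
Final: r_3 = 79, and one checks f(r_3) ≡ 0 mod 3^4.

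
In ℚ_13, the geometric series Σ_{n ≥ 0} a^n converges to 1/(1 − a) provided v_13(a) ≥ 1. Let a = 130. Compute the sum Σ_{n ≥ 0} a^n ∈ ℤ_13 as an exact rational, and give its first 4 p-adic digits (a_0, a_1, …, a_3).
Σ a^n = 1/(1 − a) = -1/129;  first 4 digits = (1, 10, 9, 6)

v_13(a) = 1 ≥ 1, so the series converges in ℤ_13 to 1/(1 − a) = 1/(1 − 130) = -1/129. Expand this rational in ℤ_13: compute digits iteratively via d_i = x_i mod 13, x_{i+1} = (x_i − d_i)/13. The first 4 digits are (1, 10, 9, 6).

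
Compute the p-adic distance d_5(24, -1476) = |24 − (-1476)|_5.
d_5(24, -1476) = 1/125

Step 1 — x − y = 24 − (-1476) = 1500. Step 2 — v_5(1500) = 3 (factor: 1500 = (5^3 · 12); the sign does not affect v_p). Step 3 — |x − y|_5 = 5^{-3} = 1/125.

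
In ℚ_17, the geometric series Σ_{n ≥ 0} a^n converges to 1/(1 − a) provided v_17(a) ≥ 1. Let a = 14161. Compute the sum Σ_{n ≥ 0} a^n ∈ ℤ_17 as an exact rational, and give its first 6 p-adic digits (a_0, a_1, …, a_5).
Σ a^n = 1/(1 − a) = -1/14160;  first 6 digits = (1, 0, 15, 2, 4, 5)

v_17(a) = 2 ≥ 1, so the series converges in ℤ_17 to 1/(1 − a) = 1/(1 − 14161) = -1/14160. Expand this rational in ℤ_17: compute digits iteratively via d_i = x_i mod 17, x_{i+1} = (x_i − d_i)/17. The first 6 digits are (1, 0, 15, 2, 4, 5).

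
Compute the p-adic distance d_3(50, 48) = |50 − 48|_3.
d_3(50, 48) = 1

Step 1 — x − y = 50 − 48 = 2. Step 2 — v_3(2) = 0 (factor: 2 = (3^0 · 2); the sign does not affect v_p). Step 3 — |x − y|_3 = 3^{0} = 1.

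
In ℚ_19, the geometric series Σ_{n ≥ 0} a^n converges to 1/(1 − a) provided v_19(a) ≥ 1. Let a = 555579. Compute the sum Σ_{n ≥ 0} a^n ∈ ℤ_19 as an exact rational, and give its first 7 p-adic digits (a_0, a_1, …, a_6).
Σ a^n = 1/(1 − a) = -1/555578;  first 7 digits = (1, 0, 0, 5, 4, 0, 6)

v_19(a) = 3 ≥ 1, so the series converges in ℤ_19 to 1/(1 − a) = 1/(1 − 555579) = -1/555578. Expand this rational in ℤ_19: compute digits iteratively via d_i = x_i mod 19, x_{i+1} = (x_i − d_i)/19. The first 7 digits are (1, 0, 0, 5, 4, 0, 6).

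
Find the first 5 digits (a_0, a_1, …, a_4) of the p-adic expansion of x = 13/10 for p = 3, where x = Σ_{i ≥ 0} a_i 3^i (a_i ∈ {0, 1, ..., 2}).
(a_0, …, a_4) = (1, 1, 0, 2, 2)

v_3(13/10) = 0 (numerator and denominator both coprime to 3), so x ∈ ℤ_3^×. Compute digits iteratively via a_i = x_i mod 3, x_{i+1} = (x_i − a_i)/3, with x_0 = x:
  x_0 = 13/10;  a_0 = 1;  x_1 = (x_0 − 1)/3 = 1/10
  x_1 = 1/10;  a_1 = 1;  x_2 = (x_1 − 1)/3 = -3/10
  x_2 = -3/10;  a_2 = 0;  x_3 = (x_2 − 0)/3 = -1/10
  x_3 = -1/10;  a_3 = 2;  x_4 = (x_3 − 2)/3 = -7/10
  x_4 = -7/10;  a_4 = 2;  x_5 = (x_4 − 2)/3 = -9/10
Digits: (1, 1, 0, 2, 2).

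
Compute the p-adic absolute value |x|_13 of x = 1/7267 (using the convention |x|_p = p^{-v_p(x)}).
|1/7267|_13 = 169

Step 1 — compute v_13(x) by factoring powers of 13 out of the numerator and denominator: v_13(1/7267) = -2. Step 2 — apply |x|_p = p^{-v_p(x)} = 13^{2} = 169.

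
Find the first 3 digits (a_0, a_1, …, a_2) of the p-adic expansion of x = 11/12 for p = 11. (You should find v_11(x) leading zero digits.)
(a_0, …, a_2) = (0, 1, 10)

v_11(11/12) = 1, so a_0 = ... = a_0 = 0. Factor out: x = 11^1 · u with u = 1/12 a unit in ℤ_11. Expand u iteratively via a_{v+i} = u_i mod 11, u_{i+1} = (u_i − a_{v+i})/11:
  u_0 = 1/12;  a_1 = 1;  u_1 = (u_0 − 1)/11 = -1/12
  u_1 = -1/12;  a_2 = 10;  u_2 = (u_1 − 10)/11 = -11/12
Digits: (0, 1, 10).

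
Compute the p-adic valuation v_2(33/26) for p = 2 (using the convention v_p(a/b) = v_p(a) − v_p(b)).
v_2(33/26) = -1

Factor powers of 2 from the numerator and denominator of the reduced fraction: 33 = 2^0 · 33 and 26 = 2^1 · 13. Apply v_p(a/b) = v_p(a) − v_p(b): v_2(33/26) = 0 − 1 = -1.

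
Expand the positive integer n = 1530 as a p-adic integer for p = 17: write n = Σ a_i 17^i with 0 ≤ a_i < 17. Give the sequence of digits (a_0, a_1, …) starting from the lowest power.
(a_0, a_1, …) = (0, 5, 5)

Repeated division by 17 gives the digits low-to-high: 1530 = 5·17^1 + 5·17^2. Digit sequence: (0, 5, 5).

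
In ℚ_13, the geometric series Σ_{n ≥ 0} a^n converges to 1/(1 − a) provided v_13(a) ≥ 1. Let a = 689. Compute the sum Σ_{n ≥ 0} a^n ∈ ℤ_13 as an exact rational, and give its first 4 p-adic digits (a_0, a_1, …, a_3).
Σ a^n = 1/(1 − a) = -1/688;  first 4 digits = (1, 1, 5, 9)

v_13(a) = 1 ≥ 1, so the series converges in ℤ_13 to 1/(1 − a) = 1/(1 − 689) = -1/688. Expand this rational in ℤ_13: compute digits iteratively via d_i = x_i mod 13, x_{i+1} = (x_i − d_i)/13. The first 4 digits are (1, 1, 5, 9).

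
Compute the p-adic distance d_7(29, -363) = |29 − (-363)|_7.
d_7(29, -363) = 1/49

Step 1 — x − y = 29 − (-363) = 392. Step 2 — v_7(392) = 2 (factor: 392 = (7^2 · 8); the sign does not affect v_p). Step 3 — |x − y|_7 = 7^{-2} = 1/49.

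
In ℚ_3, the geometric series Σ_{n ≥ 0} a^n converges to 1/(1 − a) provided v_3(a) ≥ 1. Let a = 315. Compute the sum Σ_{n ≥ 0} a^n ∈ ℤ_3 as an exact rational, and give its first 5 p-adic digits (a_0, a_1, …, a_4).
Σ a^n = 1/(1 − a) = -1/314;  first 5 digits = (1, 0, 2, 2, 1)

v_3(a) = 2 ≥ 1, so the series converges in ℤ_3 to 1/(1 − a) = 1/(1 − 315) = -1/314. Expand this rational in ℤ_3: compute digits iteratively via d_i = x_i mod 3, x_{i+1} = (x_i − d_i)/3. The first 5 digits are (1, 0, 2, 2, 1).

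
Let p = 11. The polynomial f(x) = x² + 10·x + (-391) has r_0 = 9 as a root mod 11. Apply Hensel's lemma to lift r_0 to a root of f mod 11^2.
r_1 = 86 (mod 121)

Hensel: r_{i+1} = r_i − f(r_i)·(f′(r_i))^{-1} mod 11^{i+2}, f′(x) = 2x + 10. Iterate:
  r_0 = 9 (mod 11)
  r_1 = 86 (mod 121)
Final: r = 86 satisfies f(r) ≡ 0 mod 11^2.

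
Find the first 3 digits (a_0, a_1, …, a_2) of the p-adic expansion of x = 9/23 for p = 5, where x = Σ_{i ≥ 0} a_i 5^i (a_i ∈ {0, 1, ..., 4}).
(a_0, …, a_2) = (3, 1, 1)

v_5(9/23) = 0 (numerator and denominator both coprime to 5), so x ∈ ℤ_5^×. Compute digits iteratively via a_i = x_i mod 5, x_{i+1} = (x_i − a_i)/5, with x_0 = x:
  x_0 = 9/23;  a_0 = 3;  x_1 = (x_0 − 3)/5 = -12/23
  x_1 = -12/23;  a_1 = 1;  x_2 = (x_1 − 1)/5 = -7/23
  x_2 = -7/23;  a_2 = 1;  x_3 = (x_2 − 1)/5 = -6/23
Digits: (3, 1, 1).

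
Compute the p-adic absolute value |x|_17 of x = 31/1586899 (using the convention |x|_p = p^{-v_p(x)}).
|31/1586899|_17 = 83521

Step 1 — compute v_17(x) by factoring powers of 17 out of the numerator and denominator: v_17(31/1586899) = -4. Step 2 — apply |x|_p = p^{-v_p(x)} = 17^{4} = 83521.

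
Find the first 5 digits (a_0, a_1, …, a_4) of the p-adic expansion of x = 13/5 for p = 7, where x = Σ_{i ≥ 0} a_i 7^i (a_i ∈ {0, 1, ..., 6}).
(a_0, …, a_4) = (4, 4, 5, 2, 1)

v_7(13/5) = 0 (numerator and denominator both coprime to 7), so x ∈ ℤ_7^×. Compute digits iteratively via a_i = x_i mod 7, x_{i+1} = (x_i − a_i)/7, with x_0 = x:
  x_0 = 13/5;  a_0 = 4;  x_1 = (x_0 − 4)/7 = -1/5
  x_1 = -1/5;  a_1 = 4;  x_2 = (x_1 − 4)/7 = -3/5
  x_2 = -3/5;  a_2 = 5;  x_3 = (x_2 − 5)/7 = -4/5
  x_3 = -4/5;  a_3 = 2;  x_4 = (x_3 − 2)/7 = -2/5
  x_4 = -2/5;  a_4 = 1;  x_5 = (x_4 − 1)/7 = -1/5
Digits: (4, 4, 5, 2, 1).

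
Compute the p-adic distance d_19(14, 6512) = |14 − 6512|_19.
d_19(14, 6512) = 1/361

Step 1 — x − y = 14 − 6512 = -6498. Step 2 — v_19(-6498) = 2 (factor: -6498 = −(19^2 · 18); the sign does not affect v_p). Step 3 — |x − y|_19 = 19^{-2} = 1/361.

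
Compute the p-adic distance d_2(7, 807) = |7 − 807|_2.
d_2(7, 807) = 1/32

Step 1 — x − y = 7 − 807 = -800. Step 2 — v_2(-800) = 5 (factor: -800 = −(2^5 · 25); the sign does not affect v_p). Step 3 — |x − y|_2 = 2^{-5} = 1/32.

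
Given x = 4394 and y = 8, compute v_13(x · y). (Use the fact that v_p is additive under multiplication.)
v_13(35152) = 3

v_p(x) = 3 (factor: 4394 = 13^3 · 2); v_p(y) = 0 (factor: 8 = 13^0 · 8). Additivity: v_p(xy) = v_p(x) + v_p(y) = 3 + 0 = 3. (Direct check: xy = 35152 = 13^3 · (16).)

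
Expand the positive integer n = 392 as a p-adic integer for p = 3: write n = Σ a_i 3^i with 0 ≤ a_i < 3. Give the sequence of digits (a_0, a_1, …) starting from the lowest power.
(a_0, a_1, …) = (2, 1, 1, 2, 1, 1)

Repeated division by 3 gives the digits low-to-high: 392 = 2 + 1·3^1 + 1·3^2 + 2·3^3 + 1·3^4 + 1·3^5. Digit sequence: (2, 1, 1, 2, 1, 1).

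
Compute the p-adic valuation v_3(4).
v_3(4) = 0

v_3(n) is the largest exponent k such that 3^k divides n. Factor out: 4 = 3^0 · 4. (Sign doesn't affect v_p.) So v_3(4) = 0.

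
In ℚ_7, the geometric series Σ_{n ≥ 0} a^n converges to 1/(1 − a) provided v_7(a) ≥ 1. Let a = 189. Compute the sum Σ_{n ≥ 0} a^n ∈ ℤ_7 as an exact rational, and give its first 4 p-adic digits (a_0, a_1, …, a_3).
Σ a^n = 1/(1 − a) = -1/188;  first 4 digits = (1, 6, 4, 5)

v_7(a) = 1 ≥ 1, so the series converges in ℤ_7 to 1/(1 − a) = 1/(1 − 189) = -1/188. Expand this rational in ℤ_7: compute digits iteratively via d_i = x_i mod 7, x_{i+1} = (x_i − d_i)/7. The first 4 digits are (1, 6, 4, 5).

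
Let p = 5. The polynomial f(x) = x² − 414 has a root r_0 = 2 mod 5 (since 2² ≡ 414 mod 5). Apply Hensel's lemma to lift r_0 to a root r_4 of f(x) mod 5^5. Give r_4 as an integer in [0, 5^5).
r_4 = 1767 (mod 3125)

Hensel's recurrence: r_{i+1} = r_i − f(r_i)·(f′(r_i))^{-1} mod 5^{i+2}, with f′(x) = 2x. Iterate:
  r_0 = 2 (mod 5)
  r_1 = 17 (mod 25)
  r_2 = 17 (mod 125)
  r_3 = 517 (mod 625)
  r_4 = 1767 (mod 3125)
Final: r_4 = 1767, and one checks f(r_4) ≡ 0 mod 5^5.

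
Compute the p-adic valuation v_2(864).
v_2(864) = 5

v_2(n) is the largest exponent k such that 2^k divides n. Factor out: 864 = 2^5 · 27. (Sign doesn't affect v_p.) So v_2(864) = 5.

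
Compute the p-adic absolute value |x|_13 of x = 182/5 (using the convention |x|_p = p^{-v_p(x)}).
|182/5|_13 = 1/13

Step 1 — compute v_13(x) by factoring powers of 13 out of the numerator and denominator: v_13(182/5) = 1. Step 2 — apply |x|_p = p^{-v_p(x)} = 13^{-1} = 1/13.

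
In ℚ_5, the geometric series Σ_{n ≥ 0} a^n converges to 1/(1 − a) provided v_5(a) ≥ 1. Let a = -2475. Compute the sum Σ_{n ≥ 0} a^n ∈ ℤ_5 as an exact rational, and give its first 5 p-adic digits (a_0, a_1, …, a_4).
Σ a^n = 1/(1 − a) = 1/2476;  first 5 digits = (1, 0, 1, 0, 2)

v_5(a) = 2 ≥ 1, so the series converges in ℤ_5 to 1/(1 − a) = 1/(1 − (-2475)) = 1/2476. Expand this rational in ℤ_5: compute digits iteratively via d_i = x_i mod 5, x_{i+1} = (x_i − d_i)/5. The first 5 digits are (1, 0, 1, 0, 2).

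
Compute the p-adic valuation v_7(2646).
v_7(2646) = 2

v_7(n) is the largest exponent k such that 7^k divides n. Factor out: 2646 = 7^2 · 54. (Sign doesn't affect v_p.) So v_7(2646) = 2.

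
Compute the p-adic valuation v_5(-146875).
v_5(-146875) = 5

v_5(n) is the largest exponent k such that 5^k divides n. Factor out: -146875 = -5^5 · 47. (Sign doesn't affect v_p.) So v_5(-146875) = 5.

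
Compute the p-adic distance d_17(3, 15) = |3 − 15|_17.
d_17(3, 15) = 1

Step 1 — x − y = 3 − 15 = -12. Step 2 — v_17(-12) = 0 (factor: -12 = −(17^0 · 12); the sign does not affect v_p). Step 3 — |x − y|_17 = 17^{0} = 1.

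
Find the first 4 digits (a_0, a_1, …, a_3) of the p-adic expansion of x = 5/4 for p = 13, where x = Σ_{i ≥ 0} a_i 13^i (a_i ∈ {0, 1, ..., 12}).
(a_0, …, a_3) = (11, 9, 9, 9)

v_13(5/4) = 0 (numerator and denominator both coprime to 13), so x ∈ ℤ_13^×. Compute digits iteratively via a_i = x_i mod 13, x_{i+1} = (x_i − a_i)/13, with x_0 = x:
  x_0 = 5/4;  a_0 = 11;  x_1 = (x_0 − 11)/13 = -3/4
  x_1 = -3/4;  a_1 = 9;  x_2 = (x_1 − 9)/13 = -3/4
  x_2 = -3/4;  a_2 = 9;  x_3 = (x_2 − 9)/13 = -3/4
  x_3 = -3/4;  a_3 = 9;  x_4 = (x_3 − 9)/13 = -3/4
Digits: (11, 9, 9, 9).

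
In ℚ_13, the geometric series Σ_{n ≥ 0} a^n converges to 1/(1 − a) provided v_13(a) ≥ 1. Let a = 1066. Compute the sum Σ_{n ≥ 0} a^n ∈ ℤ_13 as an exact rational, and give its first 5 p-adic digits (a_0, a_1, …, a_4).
Σ a^n = 1/(1 − a) = -1/1065;  first 5 digits = (1, 4, 9, 9, 3)

v_13(a) = 1 ≥ 1, so the series converges in ℤ_13 to 1/(1 − a) = 1/(1 − 1066) = -1/1065. Expand this rational in ℤ_13: compute digits iteratively via d_i = x_i mod 13, x_{i+1} = (x_i − d_i)/13. The first 5 digits are (1, 4, 9, 9, 3).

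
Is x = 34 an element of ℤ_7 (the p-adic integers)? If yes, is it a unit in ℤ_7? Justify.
x ∈ ℤ_7^× (unit); v_7(x) = 0

ℤ_7 = {x ∈ ℚ_7 : v_7(x) ≥ 0} and ℤ_7^× = {x ∈ ℤ_7 : v_7(x) = 0}. Here v_7(34) = v_7(num) − v_7(den) = 0; compare against these criteria.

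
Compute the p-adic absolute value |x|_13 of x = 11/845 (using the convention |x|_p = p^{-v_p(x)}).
|11/845|_13 = 169

Step 1 — compute v_13(x) by factoring powers of 13 out of the numerator and denominator: v_13(11/845) = -2. Step 2 — apply |x|_p = p^{-v_p(x)} = 13^{2} = 169.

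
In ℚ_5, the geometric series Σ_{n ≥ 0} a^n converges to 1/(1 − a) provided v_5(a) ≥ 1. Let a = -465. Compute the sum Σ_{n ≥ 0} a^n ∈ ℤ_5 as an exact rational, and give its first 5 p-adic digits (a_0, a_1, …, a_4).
Σ a^n = 1/(1 − a) = 1/466;  first 5 digits = (1, 2, 0, 4, 4)

v_5(a) = 1 ≥ 1, so the series converges in ℤ_5 to 1/(1 − a) = 1/(1 − (-465)) = 1/466. Expand this rational in ℤ_5: compute digits iteratively via d_i = x_i mod 5, x_{i+1} = (x_i − d_i)/5. The first 5 digits are (1, 2, 0, 4, 4).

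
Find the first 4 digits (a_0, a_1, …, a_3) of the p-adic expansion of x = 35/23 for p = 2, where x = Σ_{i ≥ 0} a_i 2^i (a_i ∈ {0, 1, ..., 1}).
(a_0, …, a_3) = (1, 0, 1, 0)

v_2(35/23) = 0 (numerator and denominator both coprime to 2), so x ∈ ℤ_2^×. Compute digits iteratively via a_i = x_i mod 2, x_{i+1} = (x_i − a_i)/2, with x_0 = x:
  x_0 = 35/23;  a_0 = 1;  x_1 = (x_0 − 1)/2 = 6/23
  x_1 = 6/23;  a_1 = 0;  x_2 = (x_1 − 0)/2 = 3/23
  x_2 = 3/23;  a_2 = 1;  x_3 = (x_2 − 1)/2 = -10/23
  x_3 = -10/23;  a_3 = 0;  x_4 = (x_3 − 0)/2 = -5/23
Digits: (1, 0, 1, 0).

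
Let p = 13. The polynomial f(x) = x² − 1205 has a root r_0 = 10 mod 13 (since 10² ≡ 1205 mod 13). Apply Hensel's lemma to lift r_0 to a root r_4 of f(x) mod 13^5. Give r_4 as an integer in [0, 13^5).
r_4 = 363880 (mod 371293)

Hensel's recurrence: r_{i+1} = r_i − f(r_i)·(f′(r_i))^{-1} mod 13^{i+2}, with f′(x) = 2x. Iterate:
  r_0 = 10 (mod 13)
  r_1 = 23 (mod 169)
  r_2 = 1375 (mod 2197)
  r_3 = 21148 (mod 28561)
  r_4 = 363880 (mod 371293)
Final: r_4 = 363880, and one checks f(r_4) ≡ 0 mod 13^5.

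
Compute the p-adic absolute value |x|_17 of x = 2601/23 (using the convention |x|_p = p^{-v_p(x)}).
|2601/23|_17 = 1/289

Step 1 — compute v_17(x) by factoring powers of 17 out of the numerator and denominator: v_17(2601/23) = 2. Step 2 — apply |x|_p = p^{-v_p(x)} = 17^{-2} = 1/289.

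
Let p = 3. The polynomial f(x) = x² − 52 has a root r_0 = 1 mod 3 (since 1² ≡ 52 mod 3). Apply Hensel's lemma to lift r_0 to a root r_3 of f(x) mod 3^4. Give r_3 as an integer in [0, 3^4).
r_3 = 49 (mod 81)

Hensel's recurrence: r_{i+1} = r_i − f(r_i)·(f′(r_i))^{-1} mod 3^{i+2}, with f′(x) = 2x. Iterate:
  r_0 = 1 (mod 3)
  r_1 = 4 (mod 9)
  r_2 = 22 (mod 27)
  r_3 = 49 (mod 81)
Final: r_3 = 49, and one checks f(r_3) ≡ 0 mod 3^4.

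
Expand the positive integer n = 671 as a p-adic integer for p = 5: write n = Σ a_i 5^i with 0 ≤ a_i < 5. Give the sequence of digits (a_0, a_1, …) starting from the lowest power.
(a_0, a_1, …) = (1, 4, 1, 0, 1)

Repeated division by 5 gives the digits low-to-high: 671 = 1 + 4·5^1 + 1·5^2 + 1·5^4. Digit sequence: (1, 4, 1, 0, 1).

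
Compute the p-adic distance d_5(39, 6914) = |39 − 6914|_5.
d_5(39, 6914) = 1/625

Step 1 — x − y = 39 − 6914 = -6875. Step 2 — v_5(-6875) = 4 (factor: -6875 = −(5^4 · 11); the sign does not affect v_p). Step 3 — |x − y|_5 = 5^{-4} = 1/625.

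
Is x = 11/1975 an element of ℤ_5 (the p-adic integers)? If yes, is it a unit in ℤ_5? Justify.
x ∉ ℤ_5 (v_5(x) = -2 < 0)

ℤ_5 = {x ∈ ℚ_5 : v_5(x) ≥ 0} and ℤ_5^× = {x ∈ ℤ_5 : v_5(x) = 0}. Here v_5(11/1975) = v_5(num) − v_5(den) = -2; compare against these criteria.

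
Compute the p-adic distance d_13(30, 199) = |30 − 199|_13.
d_13(30, 199) = 1/169

Step 1 — x − y = 30 − 199 = -169. Step 2 — v_13(-169) = 2 (factor: -169 = −(13^2 · 1); the sign does not affect v_p). Step 3 — |x − y|_13 = 13^{-2} = 1/169.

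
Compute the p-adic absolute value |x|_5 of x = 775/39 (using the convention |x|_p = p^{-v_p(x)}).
|775/39|_5 = 1/25

Step 1 — compute v_5(x) by factoring powers of 5 out of the numerator and denominator: v_5(775/39) = 2. Step 2 — apply |x|_p = p^{-v_p(x)} = 5^{-2} = 1/25.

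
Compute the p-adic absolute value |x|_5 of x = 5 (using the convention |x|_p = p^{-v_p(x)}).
|5|_5 = 1/5

Step 1 — compute v_5(x) by factoring powers of 5 out of the numerator and denominator: v_5(5) = 1. Step 2 — apply |x|_p = p^{-v_p(x)} = 5^{-1} = 1/5.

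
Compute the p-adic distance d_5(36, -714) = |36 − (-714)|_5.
d_5(36, -714) = 1/125

Step 1 — x − y = 36 − (-714) = 750. Step 2 — v_5(750) = 3 (factor: 750 = (5^3 · 6); the sign does not affect v_p). Step 3 — |x − y|_5 = 5^{-3} = 1/125.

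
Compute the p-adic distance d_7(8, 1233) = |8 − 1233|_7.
d_7(8, 1233) = 1/49

Step 1 — x − y = 8 − 1233 = -1225. Step 2 — v_7(-1225) = 2 (factor: -1225 = −(7^2 · 25); the sign does not affect v_p). Step 3 — |x − y|_7 = 7^{-2} = 1/49.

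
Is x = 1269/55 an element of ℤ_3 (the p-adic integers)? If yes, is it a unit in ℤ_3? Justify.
x ∈ ℤ_3 but not a unit; v_3(x) = 3 > 0

ℤ_3 = {x ∈ ℚ_3 : v_3(x) ≥ 0} and ℤ_3^× = {x ∈ ℤ_3 : v_3(x) = 0}. Here v_3(1269/55) = v_3(num) − v_3(den) = 3; compare against these criteria.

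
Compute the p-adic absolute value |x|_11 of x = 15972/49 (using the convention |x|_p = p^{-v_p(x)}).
|15972/49|_11 = 1/1331

Step 1 — compute v_11(x) by factoring powers of 11 out of the numerator and denominator: v_11(15972/49) = 3. Step 2 — apply |x|_p = p^{-v_p(x)} = 11^{-3} = 1/1331.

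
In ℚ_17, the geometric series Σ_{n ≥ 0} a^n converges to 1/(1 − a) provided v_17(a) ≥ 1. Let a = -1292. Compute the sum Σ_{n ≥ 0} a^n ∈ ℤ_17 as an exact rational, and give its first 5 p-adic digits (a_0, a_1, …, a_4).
Σ a^n = 1/(1 − a) = 1/1293;  first 5 digits = (1, 9, 8, 14, 2)

v_17(a) = 1 ≥ 1, so the series converges in ℤ_17 to 1/(1 − a) = 1/(1 − (-1292)) = 1/1293. Expand this rational in ℤ_17: compute digits iteratively via d_i = x_i mod 17, x_{i+1} = (x_i − d_i)/17. The first 5 digits are (1, 9, 8, 14, 2).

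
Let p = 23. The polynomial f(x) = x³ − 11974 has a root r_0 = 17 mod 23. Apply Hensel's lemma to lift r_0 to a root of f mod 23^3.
r_2 = 11402 (mod 12167)

Hensel: r_{i+1} = r_i − f(r_i)/f′(r_i) mod 23^{i+2}, where f′(x) = 3x². Iterate:
  r_0 = 17 (mod 23)
  r_1 = 293 (mod 529)
  r_2 = 11402 (mod 12167)
Final: r = 11402 with f(r) ≡ 0 mod 23^3.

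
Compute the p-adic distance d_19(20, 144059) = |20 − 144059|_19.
d_19(20, 144059) = 1/6859

Step 1 — x − y = 20 − 144059 = -144039. Step 2 — v_19(-144039) = 3 (factor: -144039 = −(19^3 · 21); the sign does not affect v_p). Step 3 — |x − y|_19 = 19^{-3} = 1/6859.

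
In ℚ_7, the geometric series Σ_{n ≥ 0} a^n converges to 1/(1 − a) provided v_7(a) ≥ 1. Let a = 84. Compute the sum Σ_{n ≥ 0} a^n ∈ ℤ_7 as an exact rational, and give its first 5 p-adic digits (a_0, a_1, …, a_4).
Σ a^n = 1/(1 − a) = -1/83;  first 5 digits = (1, 5, 5, 5, 6)

v_7(a) = 1 ≥ 1, so the series converges in ℤ_7 to 1/(1 − a) = 1/(1 − 84) = -1/83. Expand this rational in ℤ_7: compute digits iteratively via d_i = x_i mod 7, x_{i+1} = (x_i − d_i)/7. The first 5 digits are (1, 5, 5, 5, 6).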